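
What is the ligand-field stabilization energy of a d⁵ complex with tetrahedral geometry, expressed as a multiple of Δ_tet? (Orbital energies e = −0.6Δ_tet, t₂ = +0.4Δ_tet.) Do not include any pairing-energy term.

Tetrahedral splitting is small, so the complex is high-spin.
Configuration: e² t₂³.
CFSE = 2(-0.6Δ_tet) + 3(0.4Δ_tet) = -1.2Δ_tet + 1.2Δ_tet = 0.0Δ_tet.

0.0 Δ_tet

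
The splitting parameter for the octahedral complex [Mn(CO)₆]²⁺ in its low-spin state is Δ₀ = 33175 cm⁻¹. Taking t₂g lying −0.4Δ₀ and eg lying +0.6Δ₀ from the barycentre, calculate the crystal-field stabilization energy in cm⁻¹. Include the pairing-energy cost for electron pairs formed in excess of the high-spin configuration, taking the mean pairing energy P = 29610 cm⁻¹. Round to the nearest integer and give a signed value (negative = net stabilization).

-7130

CO is neutral, so the +2 overall charge sits on Mn: oxidation state +2.
Mn²⁺: group 7, so d-count = 7 − 2 = 5.
The d⁵ electrons fill as t₂g⁵ eg⁰.
The orbital stabilization is -2.0Δ₀ = -2.0 × 33175 = -66350 cm⁻¹.
High-spin d⁵ would be t₂g³ eg² with 0 pairs; low-spin has 2, so 2 excess pairs cost +2P = +59220 cm⁻¹.
Net CFSE = -66350 + 59220 = -7130 cm⁻¹.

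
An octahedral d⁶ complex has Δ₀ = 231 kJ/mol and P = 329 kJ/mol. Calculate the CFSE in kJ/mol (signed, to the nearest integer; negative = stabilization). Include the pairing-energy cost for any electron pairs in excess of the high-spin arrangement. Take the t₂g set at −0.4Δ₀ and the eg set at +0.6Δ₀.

-92

Since Δ₀ = 231 kJ/mol < P = 329 kJ/mol, the complex adopts the high-spin configuration.
Configuration: t₂g⁴ eg².
Orbital CFSE = -0.4Δ₀ = -0.4 × 231 = -92 kJ/mol.
High-spin has no excess pairs, so no pairing correction applies.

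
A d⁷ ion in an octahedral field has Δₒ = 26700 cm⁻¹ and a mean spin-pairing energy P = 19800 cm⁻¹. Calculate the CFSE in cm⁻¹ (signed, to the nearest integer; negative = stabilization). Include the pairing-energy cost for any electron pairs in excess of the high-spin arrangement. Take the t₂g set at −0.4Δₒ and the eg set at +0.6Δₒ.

-28260

Since Δₒ = 26700 cm⁻¹ > P = 19800 cm⁻¹, the complex adopts the low-spin configuration.
Configuration: t₂g⁶ eg¹.
Orbital CFSE = -1.8Δₒ = -1.8 × 26700 = -48060 cm⁻¹.
Excess pairs vs high-spin: 3 − 2 = 1; pairing cost = +19800 cm⁻¹.
Net CFSE = -48060 + 19800 = -28260 cm⁻¹.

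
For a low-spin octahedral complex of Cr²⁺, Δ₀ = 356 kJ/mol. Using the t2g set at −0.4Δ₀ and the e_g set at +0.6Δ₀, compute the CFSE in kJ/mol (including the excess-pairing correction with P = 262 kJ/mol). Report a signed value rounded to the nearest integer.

-308

Cr²⁺: group 6, so d-count = 6 − 2 = 4.
Configuration: t2g^4 e_g^0.
Orbital CFSE = 4(-0.4) + 0(0.6) = -1.6Δ₀ = -1.6 × 356 = -570 kJ/mol.
Relative to high-spin t2g^3 e_g^1 (0 paired), the low-spin configuration has 1 additional pair, contributing +1 × 262 = +262 kJ/mol.
Overall CFSE = -570 + 262 = -308 kJ/mol.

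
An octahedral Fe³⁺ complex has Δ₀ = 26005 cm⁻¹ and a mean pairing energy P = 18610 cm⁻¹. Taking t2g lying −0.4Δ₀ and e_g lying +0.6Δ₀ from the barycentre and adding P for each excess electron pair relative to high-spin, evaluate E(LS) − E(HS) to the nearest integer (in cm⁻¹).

Fe is in group 8, so Fe³⁺ is d⁵ (8 − 3 = 5).
High-spin d⁵ fills as t2g^3 e_g^2 with CFSE 3(−0.4) + 2(+0.6) = 0.0Δ₀ = 0 cm⁻¹.
Low-spin: t2g^5 e_g^0, orbital CFSE = -2.0Δ₀ = -52010 cm⁻¹; plus 2 excess pairs × P = +37220 cm⁻¹; total -14790 cm⁻¹.
E(LS) − E(HS) = -14790 − (0) = -14790 cm⁻¹.

-14790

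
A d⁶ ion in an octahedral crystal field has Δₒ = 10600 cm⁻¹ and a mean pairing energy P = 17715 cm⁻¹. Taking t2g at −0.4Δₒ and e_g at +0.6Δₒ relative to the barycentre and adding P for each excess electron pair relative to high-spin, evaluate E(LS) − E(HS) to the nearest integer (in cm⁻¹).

14230

In the high-spin limit (t2g^4 e_g^2) the orbital term is -0.4Δₒ = -4240 cm⁻¹, with no excess pairing.
For low-spin the configuration is t2g^6 e_g^0: orbital energy -2.4 × 10600 = -25440 cm⁻¹, and 2 additional pairs relative to high-spin add 35430 cm⁻¹, giving 9990 cm⁻¹.
The difference is 9990 − (-4240) = 14230 cm⁻¹, so high-spin lies lower.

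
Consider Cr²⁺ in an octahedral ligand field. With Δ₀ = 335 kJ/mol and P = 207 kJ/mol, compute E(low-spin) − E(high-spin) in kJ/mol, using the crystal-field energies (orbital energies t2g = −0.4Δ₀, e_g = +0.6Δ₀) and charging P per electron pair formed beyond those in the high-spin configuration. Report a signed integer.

-128

Cr is in group 6, so Cr²⁺ is d⁴ (6 − 2 = 4).
High-spin: t2g^3 e_g^1, CFSE = -0.6Δ₀ = -201 kJ/mol.
Low-spin t2g^4 e_g^0 gives -1.6Δ₀ = -536 kJ/mol, but forming 1 extra pair costs 1P = 207 kJ/mol, so E(LS) = -536 + 207 = -329 kJ/mol.
Thus E(LS) − E(HS) = -128 kJ/mol.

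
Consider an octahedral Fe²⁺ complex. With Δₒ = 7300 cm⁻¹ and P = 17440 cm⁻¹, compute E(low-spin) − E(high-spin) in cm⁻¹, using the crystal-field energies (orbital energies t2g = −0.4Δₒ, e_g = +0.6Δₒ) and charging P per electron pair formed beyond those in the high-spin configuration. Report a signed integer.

20280

Fe is in group 8, so Fe²⁺ is d⁶ (8 − 2 = 6).
High-spin d⁶ fills as t2g^4 e_g^2 with CFSE 4(−0.4) + 2(+0.6) = -0.4Δₒ = -2920 cm⁻¹.
Low-spin: t2g^6 e_g^0, orbital CFSE = -2.4Δₒ = -17520 cm⁻¹; plus 2 excess pairs × P = +34880 cm⁻¹; total 17360 cm⁻¹.
Thus E(LS) − E(HS) = 20280 cm⁻¹.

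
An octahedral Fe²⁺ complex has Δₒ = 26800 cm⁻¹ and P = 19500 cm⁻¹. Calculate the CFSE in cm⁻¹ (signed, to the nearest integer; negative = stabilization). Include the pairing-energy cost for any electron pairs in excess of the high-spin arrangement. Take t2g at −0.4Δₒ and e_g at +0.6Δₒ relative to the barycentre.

-25320

Fe sits in group 8; removing 2 electrons leaves Fe²⁺ with 8 − 2 = 6 d electrons.
Here Δₒ > P (26800 > 19500), so the low-spin state is favoured.
Configuration: t2g^6 e_g^0.
Orbital CFSE = -2.4Δₒ = -2.4 × 26800 = -64320 cm⁻¹.
Excess pairs vs high-spin: 3 − 1 = 2; pairing cost = +39000 cm⁻¹.
Net CFSE = -64320 + 39000 = -25320 cm⁻¹.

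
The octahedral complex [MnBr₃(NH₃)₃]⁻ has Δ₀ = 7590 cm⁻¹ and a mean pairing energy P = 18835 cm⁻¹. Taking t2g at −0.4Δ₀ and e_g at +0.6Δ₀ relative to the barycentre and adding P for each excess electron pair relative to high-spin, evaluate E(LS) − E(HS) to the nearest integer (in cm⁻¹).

Ligand charges: 3×(-1) from Br⁻ and 3×(+0) from NH₃ sum to -3; with overall charge -1, Mn is +2.
Mn is in group 7, so Mn²⁺ is d⁵ (7 − 2 = 5).
In the high-spin limit (t2g^3 e_g^2) the orbital term is 0.0Δ₀ = 0 cm⁻¹, with no excess pairing.
Low-spin: t2g^5 e_g^0, orbital CFSE = -2.0Δ₀ = -15180 cm⁻¹; plus 2 excess pairs × P = +37670 cm⁻¹; total 22490 cm⁻¹.
E(LS) − E(HS) = 22490 − (0) = 22490 cm⁻¹.

22490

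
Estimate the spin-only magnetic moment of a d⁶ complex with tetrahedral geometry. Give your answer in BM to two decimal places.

4.90 BM

With tetrahedral geometry the complex is necessarily high-spin.
Configuration: e^3 t2^3 → 4 unpaired electrons.
μ(spin-only) = √[4(4+2)] = √24 ≈ 4.90 BM.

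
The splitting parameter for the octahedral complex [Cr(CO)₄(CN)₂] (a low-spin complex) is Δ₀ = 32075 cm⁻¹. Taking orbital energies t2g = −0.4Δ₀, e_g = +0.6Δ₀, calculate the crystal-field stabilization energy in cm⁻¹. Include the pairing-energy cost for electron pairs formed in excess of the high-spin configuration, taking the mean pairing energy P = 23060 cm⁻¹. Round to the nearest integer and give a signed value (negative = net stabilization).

-28260

Ligand charges: 4×(+0) from CO and 2×(-1) from CN⁻ sum to -2; with overall charge +0, Cr is +2.
Cr²⁺: group 6, so d-count = 6 − 2 = 4.
Configuration: t2g^4 e_g^0.
The orbital stabilization is -1.6Δ₀ = -1.6 × 32075 = -51320 cm⁻¹.
High-spin d⁴ would be t2g^3 e_g^1 with 0 pairs; low-spin has 1, so 1 excess pair costs +1P = +23060 cm⁻¹.
Combining: -51320 + 23060 = -28260 cm⁻¹.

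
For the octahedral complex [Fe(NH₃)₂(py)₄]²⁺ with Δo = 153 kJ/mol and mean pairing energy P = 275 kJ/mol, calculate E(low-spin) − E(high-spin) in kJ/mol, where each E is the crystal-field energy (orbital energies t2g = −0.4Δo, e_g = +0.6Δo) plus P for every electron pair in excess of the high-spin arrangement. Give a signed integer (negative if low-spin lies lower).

244

Ligand charges: 2×(+0) from NH₃ and 4×(+0) from py sum to +0; with overall charge +2, Fe is +2.
Fe²⁺: group 8, so d-count = 8 − 2 = 6.
In the high-spin limit (t2g^4 e_g^2) the orbital term is -0.4Δo = -61 kJ/mol, with no excess pairing.
Low-spin t2g^6 e_g^0 gives -2.4Δo = -367 kJ/mol, but forming 2 extra pairs costs 2P = 550 kJ/mol, so E(LS) = -367 + 550 = 183 kJ/mol.
Thus E(LS) − E(HS) = 244 kJ/mol.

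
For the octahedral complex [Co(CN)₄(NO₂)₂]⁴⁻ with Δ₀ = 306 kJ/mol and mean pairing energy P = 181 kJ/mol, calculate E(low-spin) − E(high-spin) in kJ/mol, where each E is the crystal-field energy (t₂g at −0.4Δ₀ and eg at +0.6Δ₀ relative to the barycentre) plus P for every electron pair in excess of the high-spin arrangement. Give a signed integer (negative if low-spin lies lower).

Ligand charges: 4×(-1) from CN⁻ and 2×(-1) from NO₂⁻ sum to -6; with overall charge -4, Co is +2.
Co sits in group 9; removing 2 electrons leaves Co²⁺ with 9 − 2 = 7 d electrons.
In the high-spin limit (t₂g⁵ eg²) the orbital term is -0.8Δ₀ = -245 kJ/mol, with no excess pairing.
For low-spin the configuration is t₂g⁶ eg¹: orbital energy -1.8 × 306 = -551 kJ/mol, and 1 additional pair relative to high-spin adds 181 kJ/mol, giving -370 kJ/mol.
The difference is -370 − (-245) = -125 kJ/mol, so low-spin lies lower.

-125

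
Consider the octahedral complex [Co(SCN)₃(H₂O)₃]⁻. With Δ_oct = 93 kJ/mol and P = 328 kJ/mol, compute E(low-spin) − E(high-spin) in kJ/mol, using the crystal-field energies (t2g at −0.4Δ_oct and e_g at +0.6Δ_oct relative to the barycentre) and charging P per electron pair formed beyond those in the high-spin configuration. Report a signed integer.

Ligand charges: 3×(-1) from SCN⁻ and 3×(+0) from H₂O sum to -3; with overall charge -1, Co is +2.
Co is in group 9, so Co²⁺ is d⁷ (9 − 2 = 7).
High-spin: t2g^5 e_g^2, CFSE = -0.8Δ_oct = -74 kJ/mol.
For low-spin the configuration is t2g^6 e_g^1: orbital energy -1.8 × 93 = -167 kJ/mol, and 1 additional pair relative to high-spin adds 328 kJ/mol, giving 161 kJ/mol.
E(LS) − E(HS) = 161 − (-74) = 235 kJ/mol.

235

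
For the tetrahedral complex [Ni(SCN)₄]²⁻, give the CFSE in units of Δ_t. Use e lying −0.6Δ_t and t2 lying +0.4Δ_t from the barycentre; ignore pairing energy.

Each SCN⁻ contributes -1; 4 × (-1) = -4. With overall charge -2, Ni is in the +2 oxidation state.
Ni is in group 10, so Ni²⁺ is d⁸ (10 − 2 = 8).
Tetrahedral fields are weak (Δₜ ≈ 4/9 Δₒ), so electrons fill high-spin.
Configuration: e^4 t2^4.
CFSE = 4(-0.6Δ_t) + 4(0.4Δ_t) = -2.4Δ_t + 1.6Δ_t = -0.8Δ_t.

-0.8 Δ_t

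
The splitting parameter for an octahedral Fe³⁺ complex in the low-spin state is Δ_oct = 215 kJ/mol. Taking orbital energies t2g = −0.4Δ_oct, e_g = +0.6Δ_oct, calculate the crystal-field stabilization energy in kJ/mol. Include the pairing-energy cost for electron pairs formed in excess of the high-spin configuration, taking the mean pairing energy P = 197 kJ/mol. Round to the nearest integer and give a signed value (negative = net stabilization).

-36

Fe is in group 8, so Fe³⁺ is d⁵ (8 − 3 = 5).
Configuration: t2g^5 e_g^0.
Orbital CFSE = 5(-0.4) + 0(0.6) = -2.0Δ_oct = -2.0 × 215 = -430 kJ/mol.
Pairing penalty: 2 pairs vs 0 in the high-spin reference → 2 extra × P = 394 kJ/mol.
Overall CFSE = -430 + 394 = -36 kJ/mol.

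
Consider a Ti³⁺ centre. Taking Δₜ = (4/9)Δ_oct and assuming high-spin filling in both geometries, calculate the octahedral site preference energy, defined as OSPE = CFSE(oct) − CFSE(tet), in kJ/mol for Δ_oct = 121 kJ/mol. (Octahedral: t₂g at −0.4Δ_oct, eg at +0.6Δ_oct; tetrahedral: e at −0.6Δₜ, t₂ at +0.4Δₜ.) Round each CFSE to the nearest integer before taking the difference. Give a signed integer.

-16

Ti³⁺: group 4, so d-count = 4 − 3 = 1.
Octahedral (high-spin): t₂g¹ eg⁰, CFSE = 1(−0.4) + 0(+0.6) = -0.4Δ_oct = -0.4 × 121 = -48 kJ/mol.
In a tetrahedral site the filling is e¹ t₂⁰: CFSE(tet) = -0.6Δₜ = -0.6 × (4/9)(121) = -32 kJ/mol.
OSPE = CFSE(oct) − CFSE(tet) = -48 − (-32) = -16 kJ/mol.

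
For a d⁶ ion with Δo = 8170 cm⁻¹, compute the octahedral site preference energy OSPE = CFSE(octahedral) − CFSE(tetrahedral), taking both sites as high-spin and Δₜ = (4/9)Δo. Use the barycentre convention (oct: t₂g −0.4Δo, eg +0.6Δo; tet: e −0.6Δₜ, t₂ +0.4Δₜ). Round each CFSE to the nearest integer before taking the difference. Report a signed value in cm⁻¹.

Octahedral (high-spin): t₂g⁴ eg², CFSE = 4(−0.4) + 2(+0.6) = -0.4Δo = -0.4 × 8170 = -3268 cm⁻¹.
Tetrahedral: e³ t₂³, CFSE = 3(−0.6) + 3(+0.4) = -0.6Δₜ = -0.6 × (4/9) × 8170 = -2179 cm⁻¹.
OSPE = CFSE(oct) − CFSE(tet) = -3268 − (-2179) = -1089 cm⁻¹.

-1089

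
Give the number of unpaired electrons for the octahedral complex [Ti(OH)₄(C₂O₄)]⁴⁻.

Ligand charges: 4×(-1) from OH⁻ and 1×(-2) from C₂O₄²⁻ sum to -6; with overall charge -4, Ti is +2.
Ti²⁺: group 4, so d-count = 4 − 2 = 2.
Configuration: t₂g² eg⁰, giving 2 unpaired electrons.

2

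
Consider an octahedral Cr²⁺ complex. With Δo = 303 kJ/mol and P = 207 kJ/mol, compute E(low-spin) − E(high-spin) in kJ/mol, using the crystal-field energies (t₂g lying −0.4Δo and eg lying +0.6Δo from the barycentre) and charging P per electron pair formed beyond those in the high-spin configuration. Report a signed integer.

-96

Group 6 minus oxidation state +2 gives a d⁴ configuration for Cr²⁺.
High-spin d⁴ fills as t₂g³ eg¹ with CFSE 3(−0.4) + 1(+0.6) = -0.6Δo = -182 kJ/mol.
For low-spin the configuration is t₂g⁴ eg⁰: orbital energy -1.6 × 303 = -485 kJ/mol, and 1 additional pair relative to high-spin adds 207 kJ/mol, giving -278 kJ/mol.
The difference is -278 − (-182) = -96 kJ/mol, so low-spin lies lower.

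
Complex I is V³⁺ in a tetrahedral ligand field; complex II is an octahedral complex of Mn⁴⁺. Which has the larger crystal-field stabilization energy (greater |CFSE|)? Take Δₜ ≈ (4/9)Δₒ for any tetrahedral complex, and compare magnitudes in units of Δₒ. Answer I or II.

I: V sits in group 5; removing 3 electrons leaves V³⁺ with 5 − 3 = 2 d electrons; Tetrahedral splitting is small, so the complex is high-spin; e² t₂⁰, CFSE = -1.2Δₜ ≈ -0.53Δₒ.
II: Mn is in group 7, so Mn⁴⁺ is d³ (7 − 4 = 3); t₂g³ eg⁰, CFSE = -1.2Δₒ.
So II has the larger |CFSE|.

II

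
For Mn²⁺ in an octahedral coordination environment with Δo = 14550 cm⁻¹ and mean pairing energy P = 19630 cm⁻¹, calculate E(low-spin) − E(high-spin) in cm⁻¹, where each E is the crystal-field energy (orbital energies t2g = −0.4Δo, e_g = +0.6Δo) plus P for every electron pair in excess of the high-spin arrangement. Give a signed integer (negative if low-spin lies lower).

Group 7 minus oxidation state +2 gives a d⁵ configuration for Mn²⁺.
In the high-spin limit (t2g^3 e_g^2) the orbital term is 0.0Δo = 0 cm⁻¹, with no excess pairing.
Low-spin: t2g^5 e_g^0, orbital CFSE = -2.0Δo = -29100 cm⁻¹; plus 2 excess pairs × P = +39260 cm⁻¹; total 10160 cm⁻¹.
E(LS) − E(HS) = 10160 − (0) = 10160 cm⁻¹.

10160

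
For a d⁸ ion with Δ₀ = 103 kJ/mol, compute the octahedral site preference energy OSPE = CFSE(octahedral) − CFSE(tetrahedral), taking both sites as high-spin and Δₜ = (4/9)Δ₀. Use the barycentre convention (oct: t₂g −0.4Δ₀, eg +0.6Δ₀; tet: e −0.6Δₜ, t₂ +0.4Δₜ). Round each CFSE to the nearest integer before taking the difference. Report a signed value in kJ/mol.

Octahedral high-spin t2g^6 e_g^2: CFSE = -1.2 × 103 = -124 kJ/mol.
Tetrahedral: e^4 t2^4, CFSE = 4(−0.6) + 4(+0.4) = -0.8Δₜ = -0.8 × (4/9) × 103 = -37 kJ/mol.
Subtracting, OSPE = -124 − (-37) = -87 kJ/mol.

-87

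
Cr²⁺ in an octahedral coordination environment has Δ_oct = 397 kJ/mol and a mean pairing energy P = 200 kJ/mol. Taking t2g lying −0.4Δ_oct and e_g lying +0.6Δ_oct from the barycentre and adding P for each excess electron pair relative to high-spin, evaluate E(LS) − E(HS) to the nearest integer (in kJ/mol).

Group 6 minus oxidation state +2 gives a d⁴ configuration for Cr²⁺.
High-spin d⁴ fills as t2g^3 e_g^1 with CFSE 3(−0.4) + 1(+0.6) = -0.6Δ_oct = -238 kJ/mol.
Low-spin t2g^4 e_g^0 gives -1.6Δ_oct = -635 kJ/mol, but forming 1 extra pair costs 1P = 200 kJ/mol, so E(LS) = -635 + 200 = -435 kJ/mol.
The difference is -435 − (-238) = -197 kJ/mol, so low-spin lies lower.

-197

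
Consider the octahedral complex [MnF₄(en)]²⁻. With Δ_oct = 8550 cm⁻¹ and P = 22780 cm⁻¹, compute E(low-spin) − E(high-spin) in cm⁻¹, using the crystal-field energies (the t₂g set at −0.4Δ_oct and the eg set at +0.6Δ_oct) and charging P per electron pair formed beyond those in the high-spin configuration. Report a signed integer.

Ligand charges: 4×(-1) from F⁻ and 1×(+0) from en sum to -4; with overall charge -2, Mn is +2.
Mn sits in group 7; removing 2 electrons leaves Mn²⁺ with 7 − 2 = 5 d electrons.
High-spin d⁵ fills as t₂g³ eg² with CFSE 3(−0.4) + 2(+0.6) = 0.0Δ_oct = 0 cm⁻¹.
For low-spin the configuration is t₂g⁵ eg⁰: orbital energy -2.0 × 8550 = -17100 cm⁻¹, and 2 additional pairs relative to high-spin add 45560 cm⁻¹, giving 28460 cm⁻¹.
The difference is 28460 − (0) = 28460 cm⁻¹, so high-spin lies lower.

28460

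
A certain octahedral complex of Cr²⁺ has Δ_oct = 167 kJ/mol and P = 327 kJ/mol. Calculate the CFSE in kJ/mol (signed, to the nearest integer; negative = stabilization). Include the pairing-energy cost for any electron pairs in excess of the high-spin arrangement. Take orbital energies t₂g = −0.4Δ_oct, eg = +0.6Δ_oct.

Cr is in group 6, so Cr²⁺ is d⁴ (6 − 2 = 4).
With Δ_oct < P the complex is high-spin.
That gives t₂g³ eg¹.
Orbital CFSE = -0.6Δ_oct = -0.6 × 167 = -100 kJ/mol.
High-spin has no excess pairs, so no pairing correction applies.

-100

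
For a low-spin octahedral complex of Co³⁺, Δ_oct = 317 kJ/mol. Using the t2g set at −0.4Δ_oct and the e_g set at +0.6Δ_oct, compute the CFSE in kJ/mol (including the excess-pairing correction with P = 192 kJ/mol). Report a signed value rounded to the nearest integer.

Co sits in group 9; removing 3 electrons leaves Co³⁺ with 9 − 3 = 6 d electrons.
Electron filling gives t2g^6 e_g^0.
CFSE(orbital) = 6×(-0.4Δ_oct) + 0×(0.6Δ_oct) = -2.4Δ_oct; with Δ_oct = 317 kJ/mol that is -761 kJ/mol.
High-spin d⁶ would be t2g^4 e_g^2 with 1 pair; low-spin has 3, so 2 excess pairs cost +2P = +384 kJ/mol.
Overall CFSE = -761 + 384 = -377 kJ/mol.

-377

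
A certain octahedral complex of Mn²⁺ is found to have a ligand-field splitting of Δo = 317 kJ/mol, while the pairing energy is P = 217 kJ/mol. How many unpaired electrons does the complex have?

1

Mn²⁺: group 7, so d-count = 7 − 2 = 5.
Here Δo > P (317 > 217), so the low-spin state is favoured.
That gives t₂g⁵ eg⁰.
Unpaired electrons: 1.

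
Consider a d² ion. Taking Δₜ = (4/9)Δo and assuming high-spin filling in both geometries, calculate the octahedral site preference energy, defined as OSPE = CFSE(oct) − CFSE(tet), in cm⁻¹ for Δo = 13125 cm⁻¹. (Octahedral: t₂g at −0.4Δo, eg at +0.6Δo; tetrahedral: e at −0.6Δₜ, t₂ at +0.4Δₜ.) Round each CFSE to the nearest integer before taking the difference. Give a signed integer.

-3500

Octahedral high-spin t2g^2 e_g^0: CFSE = -0.8 × 13125 = -10500 cm⁻¹.
Tetrahedral: e^2 t2^0, CFSE = 2(−0.6) + 0(+0.4) = -1.2Δₜ = -1.2 × (4/9) × 13125 = -7000 cm⁻¹.
OSPE = -10500 − (-7000) = -3500 cm⁻¹.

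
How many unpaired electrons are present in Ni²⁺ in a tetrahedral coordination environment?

Ni sits in group 10; removing 2 electrons leaves Ni²⁺ with 10 − 2 = 8 d electrons.
Tetrahedral splitting is small, so the complex is high-spin.
Configuration: e^4 t2^4, giving 2 unpaired electrons.

2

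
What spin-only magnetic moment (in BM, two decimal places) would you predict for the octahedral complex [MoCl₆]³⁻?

3.87 BM

Each Cl⁻ contributes -1; 6 × (-1) = -6. With overall charge -3, Mo is in the +3 oxidation state.
Mo³⁺: group 6, so d-count = 6 − 3 = 3.
Configuration: t2g^3 e_g^0 → 3 unpaired electrons.
μ(spin-only) = √[3(3+2)] = √15 ≈ 3.87 BM.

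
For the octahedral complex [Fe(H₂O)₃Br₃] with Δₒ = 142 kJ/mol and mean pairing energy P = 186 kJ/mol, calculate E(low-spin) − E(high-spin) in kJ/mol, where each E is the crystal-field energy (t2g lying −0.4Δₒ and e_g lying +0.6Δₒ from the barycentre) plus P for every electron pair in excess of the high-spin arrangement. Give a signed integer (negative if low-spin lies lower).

Ligand charges: 3×(+0) from H₂O and 3×(-1) from Br⁻ sum to -3; with overall charge +0, Fe is +3.
Fe³⁺: group 8, so d-count = 8 − 3 = 5.
High-spin d⁵ fills as t2g^3 e_g^2 with CFSE 3(−0.4) + 2(+0.6) = 0.0Δₒ = 0 kJ/mol.
Low-spin: t2g^5 e_g^0, orbital CFSE = -2.0Δₒ = -284 kJ/mol; plus 2 excess pairs × P = +372 kJ/mol; total 88 kJ/mol.
E(LS) − E(HS) = 88 − (0) = 88 kJ/mol.

88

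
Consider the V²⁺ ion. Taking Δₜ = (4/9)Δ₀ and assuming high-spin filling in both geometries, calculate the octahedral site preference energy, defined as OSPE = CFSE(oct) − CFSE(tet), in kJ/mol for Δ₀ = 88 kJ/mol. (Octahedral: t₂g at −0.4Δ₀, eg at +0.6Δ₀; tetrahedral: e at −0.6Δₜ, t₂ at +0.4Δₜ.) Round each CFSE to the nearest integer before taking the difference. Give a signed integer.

V²⁺: group 5, so d-count = 5 − 2 = 3.
In an octahedral site d³ (HS) is t₂g³ eg⁰, giving CFSE(oct) = -1.2Δ₀ = -106 kJ/mol.
Tetrahedral: e² t₂¹, CFSE = 2(−0.6) + 1(+0.4) = -0.8Δₜ = -0.8 × (4/9) × 88 = -31 kJ/mol.
OSPE = CFSE(oct) − CFSE(tet) = -106 − (-31) = -75 kJ/mol.

-75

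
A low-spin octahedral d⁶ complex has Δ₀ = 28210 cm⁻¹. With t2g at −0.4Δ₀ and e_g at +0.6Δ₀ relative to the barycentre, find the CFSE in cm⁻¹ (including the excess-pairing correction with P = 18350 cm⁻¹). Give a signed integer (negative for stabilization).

-31004

Electron filling gives t2g^6 e_g^0.
The orbital stabilization is -2.4Δ₀ = -2.4 × 28210 = -67704 cm⁻¹.
High-spin d⁶ would be t2g^4 e_g^2 with 1 pair; low-spin has 3, so 2 excess pairs cost +2P = +36700 cm⁻¹.
Net CFSE = -67704 + 36700 = -31004 cm⁻¹.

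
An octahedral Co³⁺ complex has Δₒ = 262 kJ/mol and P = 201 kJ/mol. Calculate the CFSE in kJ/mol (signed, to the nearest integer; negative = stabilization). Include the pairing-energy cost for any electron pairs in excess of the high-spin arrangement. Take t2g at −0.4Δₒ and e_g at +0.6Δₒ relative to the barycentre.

-227

Co is in group 9, so Co³⁺ is d⁶ (9 − 3 = 6).
Since Δₒ = 262 kJ/mol > P = 201 kJ/mol, the complex adopts the low-spin configuration.
That gives t2g^6 e_g^0.
Orbital CFSE = -2.4Δₒ = -2.4 × 262 = -629 kJ/mol.
Excess pairs vs high-spin: 3 − 1 = 2; pairing cost = +402 kJ/mol.
Net CFSE = -629 + 402 = -227 kJ/mol.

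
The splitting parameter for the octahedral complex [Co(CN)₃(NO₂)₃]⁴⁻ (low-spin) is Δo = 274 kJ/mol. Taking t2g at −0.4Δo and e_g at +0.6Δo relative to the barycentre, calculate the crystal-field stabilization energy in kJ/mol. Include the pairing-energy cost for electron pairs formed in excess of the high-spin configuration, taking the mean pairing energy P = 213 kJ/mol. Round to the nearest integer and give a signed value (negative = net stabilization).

-280

Ligand charges: 3×(-1) from CN⁻ and 3×(-1) from NO₂⁻ sum to -6; with overall charge -4, Co is +2.
Co sits in group 9; removing 2 electrons leaves Co²⁺ with 9 − 2 = 7 d electrons.
Electron filling gives t2g^6 e_g^1.
CFSE(orbital) = 6×(-0.4Δo) + 1×(0.6Δo) = -1.8Δo; with Δo = 274 kJ/mol that is -493 kJ/mol.
Pairing penalty: 3 pairs vs 2 in the high-spin reference → 1 extra × P = 213 kJ/mol.
Net CFSE = -493 + 213 = -280 kJ/mol.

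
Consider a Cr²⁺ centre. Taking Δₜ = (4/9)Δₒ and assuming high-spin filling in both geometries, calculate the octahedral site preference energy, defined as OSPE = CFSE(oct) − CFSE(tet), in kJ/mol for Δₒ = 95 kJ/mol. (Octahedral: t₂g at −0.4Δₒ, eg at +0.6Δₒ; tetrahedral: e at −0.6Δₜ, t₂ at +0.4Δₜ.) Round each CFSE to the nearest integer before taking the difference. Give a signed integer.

-40

Cr is in group 6, so Cr²⁺ is d⁴ (6 − 2 = 4).
Octahedral (high-spin): t₂g³ eg¹, CFSE = 3(−0.4) + 1(+0.6) = -0.6Δₒ = -0.6 × 95 = -57 kJ/mol.
In a tetrahedral site the filling is e² t₂²: CFSE(tet) = -0.4Δₜ = -0.4 × (4/9)(95) = -17 kJ/mol.
OSPE = CFSE(oct) − CFSE(tet) = -57 − (-17) = -40 kJ/mol.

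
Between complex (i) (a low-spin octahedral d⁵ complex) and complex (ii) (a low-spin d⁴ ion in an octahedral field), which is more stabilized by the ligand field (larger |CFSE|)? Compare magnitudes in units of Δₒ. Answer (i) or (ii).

(i)

(i): t2g^5 e_g^0, CFSE = -2.0Δₒ.
(ii): t2g^4 e_g^0, CFSE = -1.6Δₒ.
So (i) has the larger |CFSE|.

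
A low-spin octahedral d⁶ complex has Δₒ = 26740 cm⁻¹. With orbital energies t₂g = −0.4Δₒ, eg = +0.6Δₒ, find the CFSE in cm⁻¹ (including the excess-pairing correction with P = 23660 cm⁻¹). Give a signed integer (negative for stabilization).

The d⁶ electrons fill as t₂g⁶ eg⁰.
Orbital CFSE = 6(-0.4) + 0(0.6) = -2.4Δₒ = -2.4 × 26740 = -64176 cm⁻¹.
High-spin d⁶ would be t₂g⁴ eg² with 1 pair; low-spin has 3, so 2 excess pairs cost +2P = +47320 cm⁻¹.
Overall CFSE = -64176 + 47320 = -16856 cm⁻¹.

-16856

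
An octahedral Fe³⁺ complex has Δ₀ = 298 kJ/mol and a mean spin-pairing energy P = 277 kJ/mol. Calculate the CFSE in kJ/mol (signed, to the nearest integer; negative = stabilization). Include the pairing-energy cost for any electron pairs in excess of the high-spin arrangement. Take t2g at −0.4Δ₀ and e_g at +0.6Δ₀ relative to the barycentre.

-42

Fe sits in group 8; removing 3 electrons leaves Fe³⁺ with 8 − 3 = 5 d electrons.
With Δ₀ > P the complex is low-spin.
That gives t2g^5 e_g^0.
Orbital CFSE = -2.0Δ₀ = -2.0 × 298 = -596 kJ/mol.
Excess pairs vs high-spin: 2 − 0 = 2; pairing cost = +554 kJ/mol.
Net CFSE = -596 + 554 = -42 kJ/mol.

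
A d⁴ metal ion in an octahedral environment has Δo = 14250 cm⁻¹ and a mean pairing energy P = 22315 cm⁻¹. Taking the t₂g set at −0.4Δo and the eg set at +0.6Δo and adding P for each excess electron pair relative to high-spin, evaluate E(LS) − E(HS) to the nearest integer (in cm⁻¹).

In the high-spin limit (t₂g³ eg¹) the orbital term is -0.6Δo = -8550 cm⁻¹, with no excess pairing.
Low-spin t₂g⁴ eg⁰ gives -1.6Δo = -22800 cm⁻¹, but forming 1 extra pair costs 1P = 22315 cm⁻¹, so E(LS) = -22800 + 22315 = -485 cm⁻¹.
E(LS) − E(HS) = -485 − (-8550) = 8065 cm⁻¹.

8065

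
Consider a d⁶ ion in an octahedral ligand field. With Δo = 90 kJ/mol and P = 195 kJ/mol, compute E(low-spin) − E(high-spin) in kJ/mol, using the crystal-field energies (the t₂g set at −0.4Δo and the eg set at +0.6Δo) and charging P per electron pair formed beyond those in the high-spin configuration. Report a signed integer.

In the high-spin limit (t₂g⁴ eg²) the orbital term is -0.4Δo = -36 kJ/mol, with no excess pairing.
For low-spin the configuration is t₂g⁶ eg⁰: orbital energy -2.4 × 90 = -216 kJ/mol, and 2 additional pairs relative to high-spin add 390 kJ/mol, giving 174 kJ/mol.
E(LS) − E(HS) = 174 − (-36) = 210 kJ/mol.

210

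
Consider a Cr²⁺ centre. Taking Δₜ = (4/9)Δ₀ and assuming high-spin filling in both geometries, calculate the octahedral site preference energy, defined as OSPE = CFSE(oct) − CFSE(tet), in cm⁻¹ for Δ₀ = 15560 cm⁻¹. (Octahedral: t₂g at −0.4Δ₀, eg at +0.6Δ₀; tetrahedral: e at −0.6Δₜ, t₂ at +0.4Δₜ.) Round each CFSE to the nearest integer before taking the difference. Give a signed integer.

Cr is in group 6, so Cr²⁺ is d⁴ (6 − 2 = 4).
Octahedral high-spin t2g^3 e_g^1: CFSE = -0.6 × 15560 = -9336 cm⁻¹.
Tetrahedral: e^2 t2^2, CFSE = 2(−0.6) + 2(+0.4) = -0.4Δₜ = -0.4 × (4/9) × 15560 = -2766 cm⁻¹.
Subtracting, OSPE = -9336 − (-2766) = -6570 cm⁻¹.

-6570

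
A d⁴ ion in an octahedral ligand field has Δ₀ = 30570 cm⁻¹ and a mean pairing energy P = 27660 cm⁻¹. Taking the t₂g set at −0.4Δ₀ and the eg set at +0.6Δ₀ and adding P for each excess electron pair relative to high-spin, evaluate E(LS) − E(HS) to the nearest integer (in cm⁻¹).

High-spin d⁴ fills as t₂g³ eg¹ with CFSE 3(−0.4) + 1(+0.6) = -0.6Δ₀ = -18342 cm⁻¹.
Low-spin: t₂g⁴ eg⁰, orbital CFSE = -1.6Δ₀ = -48912 cm⁻¹; plus 1 excess pair × P = +27660 cm⁻¹; total -21252 cm⁻¹.
The difference is -21252 − (-18342) = -2910 cm⁻¹, so low-spin lies lower.

-2910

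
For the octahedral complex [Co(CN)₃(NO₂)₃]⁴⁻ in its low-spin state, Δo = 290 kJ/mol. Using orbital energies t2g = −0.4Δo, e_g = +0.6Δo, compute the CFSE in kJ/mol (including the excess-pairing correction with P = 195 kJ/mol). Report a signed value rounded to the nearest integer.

-327

Ligand charges: 3×(-1) from CN⁻ and 3×(-1) from NO₂⁻ sum to -6; with overall charge -4, Co is +2.
Co²⁺: group 9, so d-count = 9 − 2 = 7.
Electron filling gives t2g^6 e_g^1.
Orbital CFSE = 6(-0.4) + 1(0.6) = -1.8Δo = -1.8 × 290 = -522 kJ/mol.
High-spin d⁷ would be t2g^5 e_g^2 with 2 pairs; low-spin has 3, so 1 excess pair costs +1P = +195 kJ/mol.
Net CFSE = -522 + 195 = -327 kJ/mol.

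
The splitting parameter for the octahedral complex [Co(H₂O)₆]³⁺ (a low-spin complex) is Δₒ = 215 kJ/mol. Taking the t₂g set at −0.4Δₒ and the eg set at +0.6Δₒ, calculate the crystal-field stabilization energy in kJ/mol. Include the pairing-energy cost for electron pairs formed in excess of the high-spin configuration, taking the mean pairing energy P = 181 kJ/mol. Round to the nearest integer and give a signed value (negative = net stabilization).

-154

H₂O is neutral, so the +3 overall charge sits on Co: oxidation state +3.
Co is in group 9, so Co³⁺ is d⁶ (9 − 3 = 6).
Configuration: t₂g⁶ eg⁰.
The orbital stabilization is -2.4Δₒ = -2.4 × 215 = -516 kJ/mol.
Relative to high-spin t₂g⁴ eg² (1 paired), the low-spin configuration has 2 additional pairs, contributing +2 × 181 = +362 kJ/mol.
Combining: -516 + 362 = -154 kJ/mol.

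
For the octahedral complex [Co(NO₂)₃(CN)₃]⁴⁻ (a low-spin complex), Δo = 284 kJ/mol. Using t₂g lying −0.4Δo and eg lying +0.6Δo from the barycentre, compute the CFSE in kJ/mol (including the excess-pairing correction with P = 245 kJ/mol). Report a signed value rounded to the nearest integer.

-266

Ligand charges: 3×(-1) from NO₂⁻ and 3×(-1) from CN⁻ sum to -6; with overall charge -4, Co is +2.
Co²⁺: group 9, so d-count = 9 − 2 = 7.
Configuration: t₂g⁶ eg¹.
The orbital stabilization is -1.8Δo = -1.8 × 284 = -511 kJ/mol.
High-spin d⁷ would be t₂g⁵ eg² with 2 pairs; low-spin has 3, so 1 excess pair costs +1P = +245 kJ/mol.
Combining: -511 + 245 = -266 kJ/mol.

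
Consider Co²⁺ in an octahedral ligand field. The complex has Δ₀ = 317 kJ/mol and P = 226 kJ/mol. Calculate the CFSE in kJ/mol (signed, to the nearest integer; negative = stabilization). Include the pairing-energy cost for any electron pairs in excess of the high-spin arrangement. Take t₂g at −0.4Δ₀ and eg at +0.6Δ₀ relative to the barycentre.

Co²⁺: group 9, so d-count = 9 − 2 = 7.
Since Δ₀ = 317 kJ/mol > P = 226 kJ/mol, the complex adopts the low-spin configuration.
Configuration: t₂g⁶ eg¹.
Orbital CFSE = -1.8Δ₀ = -1.8 × 317 = -571 kJ/mol.
Excess pairs vs high-spin: 3 − 2 = 1; pairing cost = +226 kJ/mol.
Net CFSE = -571 + 226 = -345 kJ/mol.

-345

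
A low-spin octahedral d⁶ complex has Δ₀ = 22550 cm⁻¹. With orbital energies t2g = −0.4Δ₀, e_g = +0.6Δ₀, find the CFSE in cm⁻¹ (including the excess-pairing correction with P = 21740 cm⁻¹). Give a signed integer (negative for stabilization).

Electron filling gives t2g^6 e_g^0.
CFSE(orbital) = 6×(-0.4Δ₀) + 0×(0.6Δ₀) = -2.4Δ₀; with Δ₀ = 22550 cm⁻¹ that is -54120 cm⁻¹.
Pairing penalty: 3 pairs vs 1 in the high-spin reference → 2 extra × P = 43480 cm⁻¹.
Net CFSE = -54120 + 43480 = -10640 cm⁻¹.

-10640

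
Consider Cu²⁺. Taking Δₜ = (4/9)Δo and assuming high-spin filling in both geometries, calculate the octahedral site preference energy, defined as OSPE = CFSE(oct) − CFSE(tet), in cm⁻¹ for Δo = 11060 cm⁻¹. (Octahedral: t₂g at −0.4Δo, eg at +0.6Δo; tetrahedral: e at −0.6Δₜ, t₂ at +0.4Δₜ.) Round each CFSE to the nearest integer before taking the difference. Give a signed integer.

-4670

Cu sits in group 11; removing 2 electrons leaves Cu²⁺ with 11 − 2 = 9 d electrons.
Octahedral (high-spin): t2g^6 e_g^3, CFSE = 6(−0.4) + 3(+0.6) = -0.6Δo = -0.6 × 11060 = -6636 cm⁻¹.
Tetrahedral: e^4 t2^5, CFSE = 4(−0.6) + 5(+0.4) = -0.4Δₜ = -0.4 × (4/9) × 11060 = -1966 cm⁻¹.
OSPE = -6636 − (-1966) = -4670 cm⁻¹.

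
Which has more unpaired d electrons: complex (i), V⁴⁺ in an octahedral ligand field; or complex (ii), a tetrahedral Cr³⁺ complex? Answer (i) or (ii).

(ii)

(i): V sits in group 5; removing 4 electrons leaves V⁴⁺ with 5 − 4 = 1 d electrons; t2g^1 e_g^0 → 1 unpaired.
(ii): Group 6 minus oxidation state +3 gives a d³ configuration for Cr³⁺; Tetrahedral fields are weak (Δₜ ≈ 4/9 Δₒ), so electrons fill high-spin; e² t₂¹ → 3 unpaired.
So (ii) has more unpaired electrons.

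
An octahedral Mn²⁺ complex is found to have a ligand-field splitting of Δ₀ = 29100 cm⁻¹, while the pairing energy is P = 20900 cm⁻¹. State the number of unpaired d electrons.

Mn is in group 7, so Mn²⁺ is d⁵ (7 − 2 = 5).
Here Δ₀ > P (29100 > 20900), so the low-spin state is favoured.
Filling d⁵ accordingly: t₂g⁵ eg⁰.
Unpaired electrons: 1.

1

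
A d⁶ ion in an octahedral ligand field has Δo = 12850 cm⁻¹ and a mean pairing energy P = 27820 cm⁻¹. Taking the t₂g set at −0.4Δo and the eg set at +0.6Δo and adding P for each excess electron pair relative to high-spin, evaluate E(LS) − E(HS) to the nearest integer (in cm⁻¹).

High-spin d⁶ fills as t₂g⁴ eg² with CFSE 4(−0.4) + 2(+0.6) = -0.4Δo = -5140 cm⁻¹.
Low-spin t₂g⁶ eg⁰ gives -2.4Δo = -30840 cm⁻¹, but forming 2 extra pairs costs 2P = 55640 cm⁻¹, so E(LS) = -30840 + 55640 = 24800 cm⁻¹.
E(LS) − E(HS) = 24800 − (-5140) = 29940 cm⁻¹.

29940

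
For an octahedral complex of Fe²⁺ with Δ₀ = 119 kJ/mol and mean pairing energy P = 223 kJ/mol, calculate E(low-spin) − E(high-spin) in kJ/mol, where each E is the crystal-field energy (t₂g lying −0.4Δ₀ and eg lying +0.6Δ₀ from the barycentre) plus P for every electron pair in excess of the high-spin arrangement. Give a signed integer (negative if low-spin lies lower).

208

Fe is in group 8, so Fe²⁺ is d⁶ (8 − 2 = 6).
High-spin d⁶ fills as t₂g⁴ eg² with CFSE 4(−0.4) + 2(+0.6) = -0.4Δ₀ = -48 kJ/mol.
Low-spin t₂g⁶ eg⁰ gives -2.4Δ₀ = -286 kJ/mol, but forming 2 extra pairs costs 2P = 446 kJ/mol, so E(LS) = -286 + 446 = 160 kJ/mol.
Thus E(LS) − E(HS) = 208 kJ/mol.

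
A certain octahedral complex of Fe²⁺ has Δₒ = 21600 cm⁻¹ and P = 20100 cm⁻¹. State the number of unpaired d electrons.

Group 8 minus oxidation state +2 gives a d⁶ configuration for Fe²⁺.
Here Δₒ > P (21600 > 20100), so the low-spin state is favoured.
Filling d⁶ accordingly: t2g^6 e_g^0.
Unpaired electrons: 0.

0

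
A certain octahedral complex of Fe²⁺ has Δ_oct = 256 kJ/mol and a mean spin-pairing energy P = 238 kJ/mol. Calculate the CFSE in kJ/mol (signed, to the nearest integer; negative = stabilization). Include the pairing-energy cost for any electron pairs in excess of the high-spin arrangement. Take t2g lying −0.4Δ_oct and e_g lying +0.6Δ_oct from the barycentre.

Fe sits in group 8; removing 2 electrons leaves Fe²⁺ with 8 − 2 = 6 d electrons.
Δ_oct > P, so pairing is preferred: the ground state is low-spin.
Configuration: t2g^6 e_g^0.
Orbital CFSE = -2.4Δ_oct = -2.4 × 256 = -614 kJ/mol.
Excess pairs vs high-spin: 3 − 1 = 2; pairing cost = +476 kJ/mol.
Net CFSE = -614 + 476 = -138 kJ/mol.

-138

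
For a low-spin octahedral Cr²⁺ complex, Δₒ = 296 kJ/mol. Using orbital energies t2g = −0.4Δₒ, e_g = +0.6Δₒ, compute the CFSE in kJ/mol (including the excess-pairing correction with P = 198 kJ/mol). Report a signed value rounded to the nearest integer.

Cr²⁺: group 6, so d-count = 6 − 2 = 4.
Configuration: t2g^4 e_g^0.
Orbital CFSE = 4(-0.4) + 0(0.6) = -1.6Δₒ = -1.6 × 296 = -474 kJ/mol.
Relative to high-spin t2g^3 e_g^1 (0 paired), the low-spin configuration has 1 additional pair, contributing +1 × 198 = +198 kJ/mol.
Overall CFSE = -474 + 198 = -276 kJ/mol.

-276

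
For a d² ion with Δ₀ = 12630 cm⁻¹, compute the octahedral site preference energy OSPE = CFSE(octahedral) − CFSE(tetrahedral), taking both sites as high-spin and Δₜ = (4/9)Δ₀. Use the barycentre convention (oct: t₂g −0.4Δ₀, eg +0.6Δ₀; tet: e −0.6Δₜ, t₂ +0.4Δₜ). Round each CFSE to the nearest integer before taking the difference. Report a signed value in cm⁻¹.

Octahedral high-spin t2g^2 e_g^0: CFSE = -0.8 × 12630 = -10104 cm⁻¹.
Tetrahedral: e^2 t2^0, CFSE = 2(−0.6) + 0(+0.4) = -1.2Δₜ = -1.2 × (4/9) × 12630 = -6736 cm⁻¹.
OSPE = -10104 − (-6736) = -3368 cm⁻¹.

-3368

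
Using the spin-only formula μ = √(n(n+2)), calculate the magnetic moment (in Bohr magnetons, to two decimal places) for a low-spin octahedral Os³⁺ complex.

1.73 Bohr magnetons

Os is in group 8, so Os³⁺ is d⁵ (8 − 3 = 5).
Configuration: t₂g⁵ eg⁰ → 1 unpaired electron.
μ(spin-only) = √[1(1+2)] = √3 ≈ 1.73 Bohr magnetons.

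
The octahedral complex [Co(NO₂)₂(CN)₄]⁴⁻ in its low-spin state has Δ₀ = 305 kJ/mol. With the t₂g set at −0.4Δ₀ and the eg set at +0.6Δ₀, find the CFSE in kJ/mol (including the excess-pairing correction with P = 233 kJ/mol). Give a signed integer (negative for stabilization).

Ligand charges: 2×(-1) from NO₂⁻ and 4×(-1) from CN⁻ sum to -6; with overall charge -4, Co is +2.
Co is in group 9, so Co²⁺ is d⁷ (9 − 2 = 7).
Configuration: t₂g⁶ eg¹.
CFSE(orbital) = 6×(-0.4Δ₀) + 1×(0.6Δ₀) = -1.8Δ₀; with Δ₀ = 305 kJ/mol that is -549 kJ/mol.
Pairing penalty: 3 pairs vs 2 in the high-spin reference → 1 extra × P = 233 kJ/mol.
Overall CFSE = -549 + 233 = -316 kJ/mol.

-316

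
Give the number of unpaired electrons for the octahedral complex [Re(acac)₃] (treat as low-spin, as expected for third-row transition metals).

2

Each acac⁻ contributes -1; 3 × (-1) = -3. With overall charge +0, Re is in the +3 oxidation state.
Re³⁺: group 7, so d-count = 7 − 3 = 4.
Configuration: t₂g⁴ eg⁰, giving 2 unpaired electrons.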